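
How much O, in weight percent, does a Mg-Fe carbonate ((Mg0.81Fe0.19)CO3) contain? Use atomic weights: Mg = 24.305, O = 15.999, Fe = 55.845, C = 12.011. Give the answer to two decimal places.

53.15 weight percent

Formula mass = 0.81*24.305 + 0.19*55.845 + 1*12.011 + 3*15.999 = 90.306 g/mol, of which 47.997 g is O.
So O makes up 47.997/90.306 = 0.5315 of the mass, i.e. 53.15%.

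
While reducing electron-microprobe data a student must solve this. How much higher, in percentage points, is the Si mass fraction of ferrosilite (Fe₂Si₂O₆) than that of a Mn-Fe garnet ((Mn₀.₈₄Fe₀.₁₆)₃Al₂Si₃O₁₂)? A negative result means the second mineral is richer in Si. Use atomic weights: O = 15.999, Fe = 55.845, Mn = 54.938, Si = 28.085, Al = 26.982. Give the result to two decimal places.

Si in Fe₂Si₂O₆: molar mass 263.854 g/mol; 2×28.085 = 56.170 g → 21.29 wt%.
Si in (Mn₀.₈₄Fe₀.₁₆)₃Al₂Si₃O₁₂: molar mass 495.456 g/mol; 3×28.085 = 84.255 g → 17.01 wt%.
Difference = 21.29 − 17.01 = 4.28 percentage points.

4.28 percentage points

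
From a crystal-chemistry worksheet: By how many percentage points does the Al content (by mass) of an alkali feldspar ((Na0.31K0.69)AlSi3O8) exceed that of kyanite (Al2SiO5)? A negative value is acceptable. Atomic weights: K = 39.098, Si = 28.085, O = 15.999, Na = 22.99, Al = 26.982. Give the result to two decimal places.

First mineral: 26.982 g Al in 273.334 g formula = 9.87 wt% Al.
Second mineral: 53.964 g Al in 162.044 g formula = 33.30 wt% Al.
9.87% − 33.30% gives a difference of -23.43 percentage points.

-23.43 percentage points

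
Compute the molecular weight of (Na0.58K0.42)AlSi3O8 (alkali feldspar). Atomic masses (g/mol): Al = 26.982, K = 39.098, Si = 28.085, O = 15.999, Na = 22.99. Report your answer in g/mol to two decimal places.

Na: 0.58 × 22.99 = 13.3342
K: 0.42 × 39.098 = 16.4212
Al: 1 × 26.982 = 26.9820
Si: 3 × 28.085 = 84.2550
O: 8 × 15.999 = 127.9920
Summing the contributions gives the formula mass.

268.98 g/mol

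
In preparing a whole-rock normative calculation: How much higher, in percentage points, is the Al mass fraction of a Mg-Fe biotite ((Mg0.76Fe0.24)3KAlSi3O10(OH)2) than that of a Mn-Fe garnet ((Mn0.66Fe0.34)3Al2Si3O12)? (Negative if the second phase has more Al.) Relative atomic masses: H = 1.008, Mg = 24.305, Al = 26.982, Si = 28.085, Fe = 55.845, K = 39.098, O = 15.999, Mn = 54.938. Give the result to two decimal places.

First mineral: 26.982 g Al in 439.963 g formula = 6.13 wt% Al.
Second mineral: 53.964 g Al in 495.946 g formula = 10.88 wt% Al.
6.13% − 10.88% gives a difference of -4.75 percentage points.

-4.75 percentage points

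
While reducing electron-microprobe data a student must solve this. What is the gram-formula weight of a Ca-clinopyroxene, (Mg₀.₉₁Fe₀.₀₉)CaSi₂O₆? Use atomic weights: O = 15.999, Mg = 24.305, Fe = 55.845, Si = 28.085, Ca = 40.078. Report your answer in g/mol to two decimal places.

219.39 g/mol

The formula mass is the sum 0.91*24.305 + 0.09*55.845 + 1*40.078 + 2*28.085 + 6*15.999.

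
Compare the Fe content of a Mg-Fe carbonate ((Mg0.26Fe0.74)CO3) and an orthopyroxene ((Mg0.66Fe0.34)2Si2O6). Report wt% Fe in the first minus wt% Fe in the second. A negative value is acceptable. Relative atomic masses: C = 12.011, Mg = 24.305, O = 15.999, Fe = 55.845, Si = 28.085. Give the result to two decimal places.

21.30 percentage points

M((Mg0.26Fe0.74)CO3) = 107.653 g/mol, so wt% Fe = 41.325/107.653 × 100 = 38.39%.
M((Mg0.66Fe0.34)2Si2O6) = 222.221 g/mol, so wt% Fe = 37.975/222.221 × 100 = 17.09%.
38.39 − 17.09 = 21.30 pp.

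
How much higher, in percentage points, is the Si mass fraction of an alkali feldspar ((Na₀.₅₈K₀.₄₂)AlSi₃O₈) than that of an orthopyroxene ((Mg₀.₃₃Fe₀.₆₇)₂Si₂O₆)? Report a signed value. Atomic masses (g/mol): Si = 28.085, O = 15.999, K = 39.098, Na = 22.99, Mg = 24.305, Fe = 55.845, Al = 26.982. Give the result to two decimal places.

8.21 percentage points

First mineral: 84.255 g Si in 268.984 g formula = 31.32 wt% Si.
Second mineral: 56.170 g Si in 243.038 g formula = 23.11 wt% Si.
31.32% − 23.11% gives a difference of 8.21 percentage points.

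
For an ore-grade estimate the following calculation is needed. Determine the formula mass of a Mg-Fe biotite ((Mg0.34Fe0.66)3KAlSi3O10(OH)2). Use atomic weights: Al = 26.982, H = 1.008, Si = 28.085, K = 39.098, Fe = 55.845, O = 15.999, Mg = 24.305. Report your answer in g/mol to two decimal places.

Mg: 1.02 × 24.305 = 24.7911
Fe: 1.98 × 55.845 = 110.5731
K: 1 × 39.098 = 39.0980
Al: 1 × 26.982 = 26.9820
Si: 3 × 28.085 = 84.2550
O: 12 × 15.999 = 191.9880
H: 2 × 1.008 = 2.0160
Summing the contributions gives the formula mass.

479.70 g/mol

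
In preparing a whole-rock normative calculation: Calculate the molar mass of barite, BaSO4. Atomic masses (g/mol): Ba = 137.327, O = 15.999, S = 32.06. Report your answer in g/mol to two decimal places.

Ba: 1 × 137.327 = 137.3270
S: 1 × 32.06 = 32.0600
O: 4 × 15.999 = 63.9960
Summing the contributions gives the formula mass.

233.38 g/mol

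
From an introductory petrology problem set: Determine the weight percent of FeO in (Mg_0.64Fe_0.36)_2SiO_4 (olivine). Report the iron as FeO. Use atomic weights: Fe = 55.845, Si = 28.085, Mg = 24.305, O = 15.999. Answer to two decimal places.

Formula mass = 163.400 g/mol.
0.72 Fe → 0.7200 mol FeO per formula unit; M(FeO) = 71.844, so FeO mass = 51.728 g.
51.728/163.400 × 100 = 31.66 wt%.

31.66 wt%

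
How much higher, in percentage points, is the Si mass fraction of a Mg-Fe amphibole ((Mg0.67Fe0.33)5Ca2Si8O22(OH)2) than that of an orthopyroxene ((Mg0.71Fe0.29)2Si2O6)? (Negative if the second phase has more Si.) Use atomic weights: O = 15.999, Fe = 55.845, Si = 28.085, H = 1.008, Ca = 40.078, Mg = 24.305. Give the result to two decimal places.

Si in (Mg0.67Fe0.33)5Ca2Si8O22(OH)2: molar mass 864.394 g/mol; 8×28.085 = 224.680 g → 25.99 wt%.
Si in (Mg0.71Fe0.29)2Si2O6: molar mass 219.067 g/mol; 2×28.085 = 56.170 g → 25.64 wt%.
Difference = 25.99 − 25.64 = 0.35 percentage points.

0.35 percentage points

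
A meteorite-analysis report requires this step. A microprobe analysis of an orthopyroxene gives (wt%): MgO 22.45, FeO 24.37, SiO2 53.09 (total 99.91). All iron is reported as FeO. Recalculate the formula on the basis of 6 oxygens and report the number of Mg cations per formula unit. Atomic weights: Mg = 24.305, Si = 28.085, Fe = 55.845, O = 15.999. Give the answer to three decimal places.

1.255 Mg apfu

22.45 wt% MgO ÷ 40.304 g/mol = 0.55702 mol, giving 0.55702 Mg and 0.55702 O.
24.37 wt% FeO ÷ 71.844 g/mol = 0.33921 mol, giving 0.33921 Fe and 0.33921 O.
53.09 wt% SiO2 ÷ 60.083 g/mol = 0.88361 mol, giving 0.88361 Si and 1.76722 O.
Oxygen sums to 2.66345; scaling by 6/2.66345 = 2.25272 puts the formula on 6 O.
Mg: 0.55702 × 2.25272 = 1.255 atoms per formula unit.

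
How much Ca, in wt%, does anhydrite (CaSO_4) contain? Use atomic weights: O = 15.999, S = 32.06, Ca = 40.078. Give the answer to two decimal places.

Formula mass = 1·40.078 + 1·32.06 + 4·15.999 = 136.134 g/mol, of which 40.078 g is Ca.
So Ca makes up 40.078/136.134 = 0.2944 of the mass, i.e. 29.44%.

29.44 wt%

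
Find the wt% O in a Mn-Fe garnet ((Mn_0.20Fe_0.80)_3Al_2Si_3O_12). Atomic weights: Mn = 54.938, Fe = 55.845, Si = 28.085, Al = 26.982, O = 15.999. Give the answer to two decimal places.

Molar mass of (Mn_0.20Fe_0.80)_3Al_2Si_3O_12: 0.60*54.938 + 2.40*55.845 + 2*26.982 + 3*28.085 + 12*15.999 = 497.198 g/mol.
Mass of O per formula unit: 12 × 15.999 = 191.988 g.
Weight fraction O = 191.988 / 497.198 = 0.3861.

38.61 mass %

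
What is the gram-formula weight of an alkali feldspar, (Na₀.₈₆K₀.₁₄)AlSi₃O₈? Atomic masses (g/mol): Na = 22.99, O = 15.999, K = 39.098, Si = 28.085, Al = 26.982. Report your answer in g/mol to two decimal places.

264.47 g/mol

The formula mass is the sum 0.86·22.99 + 0.14·39.098 + 1·26.982 + 3·28.085 + 8·15.999.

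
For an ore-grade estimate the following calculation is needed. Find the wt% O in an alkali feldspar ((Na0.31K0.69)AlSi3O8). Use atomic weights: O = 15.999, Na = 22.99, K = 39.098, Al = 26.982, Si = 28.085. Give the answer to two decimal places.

M((Na0.31K0.69)AlSi3O8) = 273.334 g/mol.
O contributes 8 × 15.999 = 127.992 g per mole.
127.992/273.334 = 0.4683 → 46.83%.

46.83 wt%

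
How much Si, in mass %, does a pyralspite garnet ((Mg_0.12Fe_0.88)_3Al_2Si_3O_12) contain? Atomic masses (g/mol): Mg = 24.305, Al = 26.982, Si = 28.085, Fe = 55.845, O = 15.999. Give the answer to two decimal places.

M((Mg_0.12Fe_0.88)_3Al_2Si_3O_12) = 486.388 g/mol.
Si contributes 3 × 28.085 = 84.255 g per mole.
84.255/486.388 = 0.1732 → 17.32%.

17.32 mass %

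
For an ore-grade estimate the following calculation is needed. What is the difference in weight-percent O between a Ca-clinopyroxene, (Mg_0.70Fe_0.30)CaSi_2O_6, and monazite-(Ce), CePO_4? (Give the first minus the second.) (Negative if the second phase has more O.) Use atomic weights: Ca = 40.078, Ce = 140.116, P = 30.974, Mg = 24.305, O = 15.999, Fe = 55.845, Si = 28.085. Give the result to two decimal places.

O in (Mg_0.70Fe_0.30)CaSi_2O_6: molar mass 226.009 g/mol; 6×15.999 = 95.994 g → 42.47 wt%.
O in CePO_4: molar mass 235.086 g/mol; 4×15.999 = 63.996 g → 27.22 wt%.
Difference = 42.47 − 27.22 = 15.25 percentage points.

15.25 percentage points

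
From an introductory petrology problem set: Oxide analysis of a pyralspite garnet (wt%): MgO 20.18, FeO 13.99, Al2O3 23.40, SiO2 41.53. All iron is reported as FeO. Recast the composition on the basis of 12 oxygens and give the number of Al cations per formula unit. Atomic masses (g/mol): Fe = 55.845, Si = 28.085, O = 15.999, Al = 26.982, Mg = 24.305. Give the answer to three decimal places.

20.18 wt% MgO ÷ 40.304 g/mol = 0.50069 mol, giving 0.50069 Mg and 0.50069 O.
13.99 wt% FeO ÷ 71.844 g/mol = 0.19473 mol, giving 0.19473 Fe and 0.19473 O.
23.40 wt% Al2O3 ÷ 101.961 g/mol = 0.22950 mol, giving 0.45900 Al and 0.68850 O.
41.53 wt% SiO2 ÷ 60.083 g/mol = 0.69121 mol, giving 0.69121 Si and 1.38242 O.
Oxygen sums to 2.76634; scaling by 12/2.76634 = 4.33786 puts the formula on 12 O.
Al: 0.45900 × 4.33786 = 1.991 atoms per formula unit.

1.991 Al apfu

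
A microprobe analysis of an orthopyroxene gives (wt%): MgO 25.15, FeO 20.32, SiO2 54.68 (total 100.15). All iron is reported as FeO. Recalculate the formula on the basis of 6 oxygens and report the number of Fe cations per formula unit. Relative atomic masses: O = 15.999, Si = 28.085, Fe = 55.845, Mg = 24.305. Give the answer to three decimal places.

25.15 wt% MgO ÷ 40.304 g/mol = 0.62401 mol, giving 0.62401 Mg and 0.62401 O.
20.32 wt% FeO ÷ 71.844 g/mol = 0.28284 mol, giving 0.28284 Fe and 0.28284 O.
54.68 wt% SiO2 ÷ 60.083 g/mol = 0.91007 mol, giving 0.91007 Si and 1.82014 O.
Oxygen sums to 2.72699; scaling by 6/2.72699 = 2.20023 puts the formula on 6 O.
Fe: 0.28284 × 2.20023 = 0.622 atoms per formula unit.

0.622 Fe apfu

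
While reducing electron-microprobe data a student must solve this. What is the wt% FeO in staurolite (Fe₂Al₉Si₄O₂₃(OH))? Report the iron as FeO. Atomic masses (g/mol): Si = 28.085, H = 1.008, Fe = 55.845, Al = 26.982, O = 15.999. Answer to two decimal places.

M(Fe₂Al₉Si₄O₂₃(OH)) = 851.852 g/mol; M(FeO) = 71.844 g/mol.
Moles FeO per formula unit = 2 Fe ÷ 1 = 2.0000.
FeO fraction = (2.0000 × 71.844) / 851.852 = 143.688/851.852 = 0.1687.

16.87 wt%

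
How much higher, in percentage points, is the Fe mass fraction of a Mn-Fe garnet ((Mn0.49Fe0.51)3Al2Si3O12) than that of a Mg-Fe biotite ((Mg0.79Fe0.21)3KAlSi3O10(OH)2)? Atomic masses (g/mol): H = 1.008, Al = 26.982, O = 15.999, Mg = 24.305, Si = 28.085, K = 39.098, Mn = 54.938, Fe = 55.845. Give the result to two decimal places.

9.16 percentage points

Fe in (Mn0.49Fe0.51)3Al2Si3O12: molar mass 496.409 g/mol; 1.53×55.845 = 85.443 g → 17.21 wt%.
Fe in (Mg0.79Fe0.21)3KAlSi3O10(OH)2: molar mass 437.124 g/mol; 0.63×55.845 = 35.182 g → 8.05 wt%.
Difference = 17.21 − 8.05 = 9.16 percentage points.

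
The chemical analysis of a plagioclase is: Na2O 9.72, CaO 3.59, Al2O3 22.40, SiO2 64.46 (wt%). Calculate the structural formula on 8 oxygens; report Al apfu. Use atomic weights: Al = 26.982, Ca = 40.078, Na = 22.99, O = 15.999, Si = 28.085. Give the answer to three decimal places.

Na2O (M=61.979): mol = 0.15683; Na = 0.31366, O = 0.15683.
CaO (M=56.077): mol = 0.06402; Ca = 0.06402, O = 0.06402.
Al2O3 (M=101.961): mol = 0.21969; Al = 0.43938, O = 0.65907.
SiO2 (M=60.083): mol = 1.07285; Si = 1.07285, O = 2.14570.
ΣO = 3.02562; factor = 8/ΣO = 2.64409.
Al apfu = 0.43938 × 2.64409 = 1.162.

1.162 Al apfu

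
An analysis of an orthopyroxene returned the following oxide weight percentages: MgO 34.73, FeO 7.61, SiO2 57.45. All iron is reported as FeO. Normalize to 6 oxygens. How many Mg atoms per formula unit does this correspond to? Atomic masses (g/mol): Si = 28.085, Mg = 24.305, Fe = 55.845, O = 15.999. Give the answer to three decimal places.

34.73 wt% MgO ÷ 40.304 g/mol = 0.86170 mol, giving 0.86170 Mg and 0.86170 O.
7.61 wt% FeO ÷ 71.844 g/mol = 0.10592 mol, giving 0.10592 Fe and 0.10592 O.
57.45 wt% SiO2 ÷ 60.083 g/mol = 0.95618 mol, giving 0.95618 Si and 1.91236 O.
Oxygen sums to 2.87998; scaling by 6/2.87998 = 2.08335 puts the formula on 6 O.
Mg: 0.86170 × 2.08335 = 1.795 atoms per formula unit.

1.795 Mg apfu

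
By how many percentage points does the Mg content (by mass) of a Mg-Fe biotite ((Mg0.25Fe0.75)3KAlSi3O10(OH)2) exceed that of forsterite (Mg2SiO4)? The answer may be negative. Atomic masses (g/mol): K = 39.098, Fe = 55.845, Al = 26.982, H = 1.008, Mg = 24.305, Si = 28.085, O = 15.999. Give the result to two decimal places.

M((Mg0.25Fe0.75)3KAlSi3O10(OH)2) = 488.219 g/mol, so wt% Mg = 18.229/488.219 × 100 = 3.73%.
M(Mg2SiO4) = 140.691 g/mol, so wt% Mg = 48.610/140.691 × 100 = 34.55%.
3.73 − 34.55 = -30.82 pp.

-30.82 percentage points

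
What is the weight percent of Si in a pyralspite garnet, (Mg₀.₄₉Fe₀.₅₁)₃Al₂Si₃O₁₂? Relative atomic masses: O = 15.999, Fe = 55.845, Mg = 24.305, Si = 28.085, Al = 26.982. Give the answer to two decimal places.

Formula mass = 1.47*24.305 + 1.53*55.845 + 2*26.982 + 3*28.085 + 12*15.999 = 451.378 g/mol, of which 84.255 g is Si.
So Si makes up 84.255/451.378 = 0.1867 of the mass, i.e. 18.67%.

18.67 mass %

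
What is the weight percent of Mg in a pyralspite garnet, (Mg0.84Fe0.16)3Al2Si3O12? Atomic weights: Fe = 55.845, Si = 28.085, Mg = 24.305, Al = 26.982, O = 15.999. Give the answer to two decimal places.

Formula mass = 2.52×24.305 + 0.48×55.845 + 2×26.982 + 3×28.085 + 12×15.999 = 418.261 g/mol, of which 61.249 g is Mg.
So Mg makes up 61.249/418.261 = 0.1464 of the mass, i.e. 14.64%.

14.64 wt%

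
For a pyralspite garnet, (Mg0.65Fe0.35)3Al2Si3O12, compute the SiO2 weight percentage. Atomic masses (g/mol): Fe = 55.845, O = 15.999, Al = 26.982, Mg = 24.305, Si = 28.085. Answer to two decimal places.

41.32 wt%

M((Mg0.65Fe0.35)3Al2Si3O12) = 436.239 g/mol; M(SiO2) = 60.083 g/mol.
Moles SiO2 per formula unit = 3 Si ÷ 1 = 3.0000.
SiO2 fraction = (3.0000 × 60.083) / 436.239 = 180.249/436.239 = 0.4132.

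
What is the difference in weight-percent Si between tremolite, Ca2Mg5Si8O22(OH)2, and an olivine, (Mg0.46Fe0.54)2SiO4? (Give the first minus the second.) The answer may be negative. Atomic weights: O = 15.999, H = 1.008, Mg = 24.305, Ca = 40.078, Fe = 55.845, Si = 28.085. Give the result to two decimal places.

11.59 percentage points

Si in Ca2Mg5Si8O22(OH)2: molar mass 812.353 g/mol; 8×28.085 = 224.680 g → 27.66 wt%.
Si in (Mg0.46Fe0.54)2SiO4: molar mass 174.754 g/mol; 1×28.085 = 28.085 g → 16.07 wt%.
Difference = 27.66 − 16.07 = 11.59 percentage points.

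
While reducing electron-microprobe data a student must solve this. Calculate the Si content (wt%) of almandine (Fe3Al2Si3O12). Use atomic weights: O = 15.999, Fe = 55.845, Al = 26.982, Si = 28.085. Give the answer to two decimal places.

Molar mass of Fe3Al2Si3O12: 3·55.845 + 2·26.982 + 3·28.085 + 12·15.999 = 497.742 g/mol.
Mass of Si per formula unit: 3 × 28.085 = 84.255 g.
Weight fraction Si = 84.255 / 497.742 = 0.1693.

16.93 wt%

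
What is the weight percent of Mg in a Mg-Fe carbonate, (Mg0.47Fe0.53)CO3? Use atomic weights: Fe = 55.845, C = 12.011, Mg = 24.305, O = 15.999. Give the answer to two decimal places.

11.31 wt%

Formula mass = 0.47×24.305 + 0.53×55.845 + 1×12.011 + 3×15.999 = 101.029 g/mol, of which 11.423 g is Mg.
So Mg makes up 11.423/101.029 = 0.1131 of the mass, i.e. 11.31%.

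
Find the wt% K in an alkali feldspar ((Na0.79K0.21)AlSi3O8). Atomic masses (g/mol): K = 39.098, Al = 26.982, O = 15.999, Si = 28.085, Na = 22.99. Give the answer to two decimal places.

Formula mass = 0.79·22.99 + 0.21·39.098 + 1·26.982 + 3·28.085 + 8·15.999 = 265.602 g/mol, of which 8.211 g is K.
So K makes up 8.211/265.602 = 0.0309 of the mass, i.e. 3.09%.

3.09 wt%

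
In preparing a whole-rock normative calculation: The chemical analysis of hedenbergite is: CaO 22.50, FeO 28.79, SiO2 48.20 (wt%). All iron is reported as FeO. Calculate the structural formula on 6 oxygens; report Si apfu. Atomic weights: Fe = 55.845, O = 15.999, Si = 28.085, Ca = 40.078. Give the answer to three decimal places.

2.000 Si apfu

22.50 wt% CaO ÷ 56.077 g/mol = 0.40123 mol, giving 0.40123 Ca and 0.40123 O.
28.79 wt% FeO ÷ 71.844 g/mol = 0.40073 mol, giving 0.40073 Fe and 0.40073 O.
48.20 wt% SiO2 ÷ 60.083 g/mol = 0.80222 mol, giving 0.80222 Si and 1.60444 O.
Oxygen sums to 2.40640; scaling by 6/2.40640 = 2.49335 puts the formula on 6 O.
Si: 0.80222 × 2.49335 = 2.000 atoms per formula unit.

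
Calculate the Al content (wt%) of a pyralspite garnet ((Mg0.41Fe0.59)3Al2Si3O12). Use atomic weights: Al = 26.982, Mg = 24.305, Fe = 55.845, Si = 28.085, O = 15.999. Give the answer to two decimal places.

Molar mass of (Mg0.41Fe0.59)3Al2Si3O12: 1.23×24.305 + 1.77×55.845 + 2×26.982 + 3×28.085 + 12×15.999 = 458.948 g/mol.
Mass of Al per formula unit: 2 × 26.982 = 53.964 g.
Weight fraction Al = 53.964 / 458.948 = 0.1176.

11.76 wt%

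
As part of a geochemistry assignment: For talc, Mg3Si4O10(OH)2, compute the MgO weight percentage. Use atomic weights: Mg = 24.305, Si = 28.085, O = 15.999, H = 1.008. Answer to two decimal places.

31.88 wt%

Formula mass = 379.259 g/mol.
3 Mg → 3.0000 mol MgO per formula unit; M(MgO) = 40.304, so MgO mass = 120.912 g.
120.912/379.259 × 100 = 31.88 wt%.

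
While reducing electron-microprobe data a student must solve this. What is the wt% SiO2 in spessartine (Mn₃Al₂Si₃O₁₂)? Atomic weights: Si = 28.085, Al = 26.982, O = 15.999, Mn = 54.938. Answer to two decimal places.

36.41 wt%

Molar mass of Mn₃Al₂Si₃O₁₂ = 3·54.938 + 2·26.982 + 3·28.085 + 12·15.999 = 495.021 g/mol.
Each formula unit contains 3 Si, equivalent to 3/1 = 3.0000 mol SiO2.
M(SiO2) = 1×28.085 + 2×15.999 = 60.083 g/mol.
Mass of SiO2 per formula unit = 3.0000 × 60.083 = 180.249 g.
SiO2 wt% = 180.249 / 495.021 × 100 = 36.41%.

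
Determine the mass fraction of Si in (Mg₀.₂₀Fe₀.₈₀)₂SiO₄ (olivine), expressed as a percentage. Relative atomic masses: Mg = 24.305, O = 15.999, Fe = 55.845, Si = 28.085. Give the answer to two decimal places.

Molar mass of (Mg₀.₂₀Fe₀.₈₀)₂SiO₄: 0.40·24.305 + 1.60·55.845 + 1·28.085 + 4·15.999 = 191.155 g/mol.
Mass of Si per formula unit: 1 × 28.085 = 28.085 g.
Weight fraction Si = 28.085 / 191.155 = 0.1469.

14.69 mass %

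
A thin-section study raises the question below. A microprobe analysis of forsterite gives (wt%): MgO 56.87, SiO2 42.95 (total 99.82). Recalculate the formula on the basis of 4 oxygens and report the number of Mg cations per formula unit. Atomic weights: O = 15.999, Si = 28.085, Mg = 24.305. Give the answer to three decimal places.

1.987 Mg apfu

56.87 wt% MgO ÷ 40.304 g/mol = 1.41103 mol, giving 1.41103 Mg and 1.41103 O.
42.95 wt% SiO2 ÷ 60.083 g/mol = 0.71484 mol, giving 0.71484 Si and 1.42968 O.
Oxygen sums to 2.84071; scaling by 4/2.84071 = 1.40810 puts the formula on 4 O.
Mg: 1.41103 × 1.40810 = 1.987 atoms per formula unit.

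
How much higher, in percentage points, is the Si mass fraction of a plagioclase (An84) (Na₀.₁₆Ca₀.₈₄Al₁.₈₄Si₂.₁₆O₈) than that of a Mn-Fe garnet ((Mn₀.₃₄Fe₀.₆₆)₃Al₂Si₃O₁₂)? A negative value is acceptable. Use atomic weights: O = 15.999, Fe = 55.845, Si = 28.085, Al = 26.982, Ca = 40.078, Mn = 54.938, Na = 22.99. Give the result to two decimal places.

Si in Na₀.₁₆Ca₀.₈₄Al₁.₈₄Si₂.₁₆O₈: molar mass 275.646 g/mol; 2.16×28.085 = 60.664 g → 22.01 wt%.
Si in (Mn₀.₃₄Fe₀.₆₆)₃Al₂Si₃O₁₂: molar mass 496.817 g/mol; 3×28.085 = 84.255 g → 16.96 wt%.
Difference = 22.01 − 16.96 = 5.05 percentage points.

5.05 percentage points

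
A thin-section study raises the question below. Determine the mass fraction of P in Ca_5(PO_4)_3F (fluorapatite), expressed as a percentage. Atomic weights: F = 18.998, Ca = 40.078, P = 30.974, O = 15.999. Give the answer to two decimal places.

Molar mass of Ca_5(PO_4)_3F: 5*40.078 + 3*30.974 + 12*15.999 + 1*18.998 = 504.298 g/mol.
Mass of P per formula unit: 3 × 30.974 = 92.922 g.
Weight fraction P = 92.922 / 504.298 = 0.1843.

18.43 mass %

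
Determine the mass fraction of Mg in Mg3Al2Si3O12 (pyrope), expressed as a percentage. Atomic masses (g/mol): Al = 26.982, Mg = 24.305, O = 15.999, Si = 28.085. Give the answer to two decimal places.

18.09 weight percent

Molar mass of Mg3Al2Si3O12: 3·24.305 + 2·26.982 + 3·28.085 + 12·15.999 = 403.122 g/mol.
Mass of Mg per formula unit: 3 × 24.305 = 72.915 g.
Weight fraction Mg = 72.915 / 403.122 = 0.1809.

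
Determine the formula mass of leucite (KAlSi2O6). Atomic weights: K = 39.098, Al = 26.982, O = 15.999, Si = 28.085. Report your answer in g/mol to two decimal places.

K: 1 × 39.098 = 39.0980
Al: 1 × 26.982 = 26.9820
Si: 2 × 28.085 = 56.1700
O: 6 × 15.999 = 95.9940
Summing the contributions gives the formula mass.

218.24 g/mol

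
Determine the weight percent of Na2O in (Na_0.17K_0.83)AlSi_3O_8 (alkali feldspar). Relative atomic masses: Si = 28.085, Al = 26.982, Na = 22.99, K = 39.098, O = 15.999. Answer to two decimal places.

1.91 wt%

Formula mass = 275.589 g/mol.
0.17 Na → 0.0850 mol Na2O per formula unit; M(Na2O) = 61.979, so Na2O mass = 5.268 g.
5.268/275.589 × 100 = 1.91 wt%.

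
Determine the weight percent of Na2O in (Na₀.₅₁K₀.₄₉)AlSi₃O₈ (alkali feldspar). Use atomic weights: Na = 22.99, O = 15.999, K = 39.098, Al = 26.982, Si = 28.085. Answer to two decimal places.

5.85 wt%

Formula mass = 270.112 g/mol.
0.51 Na → 0.2550 mol Na2O per formula unit; M(Na2O) = 61.979, so Na2O mass = 15.805 g.
15.805/270.112 × 100 = 5.85 wt%.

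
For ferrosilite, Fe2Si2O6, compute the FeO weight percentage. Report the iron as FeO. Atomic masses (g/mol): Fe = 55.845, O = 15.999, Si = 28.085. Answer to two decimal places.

Molar mass of Fe2Si2O6 = 2*55.845 + 2*28.085 + 6*15.999 = 263.854 g/mol.
Each formula unit contains 2 Fe, equivalent to 2/1 = 2.0000 mol FeO.
M(FeO) = 1×55.845 + 1×15.999 = 71.844 g/mol.
Mass of FeO per formula unit = 2.0000 × 71.844 = 143.688 g.
FeO wt% = 143.688 / 263.854 × 100 = 54.46%.

54.46 wt%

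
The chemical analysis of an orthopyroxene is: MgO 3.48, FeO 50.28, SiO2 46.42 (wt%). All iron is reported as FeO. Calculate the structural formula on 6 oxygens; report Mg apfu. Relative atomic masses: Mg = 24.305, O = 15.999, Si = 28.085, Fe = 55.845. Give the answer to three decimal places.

0.222 Mg apfu

MgO (M=40.304): mol = 0.08634; Mg = 0.08634, O = 0.08634.
FeO (M=71.844): mol = 0.69985; Fe = 0.69985, O = 0.69985.
SiO2 (M=60.083): mol = 0.77260; Si = 0.77260, O = 1.54520.
ΣO = 2.33139; factor = 6/ΣO = 2.57357.
Mg apfu = 0.08634 × 2.57357 = 0.222.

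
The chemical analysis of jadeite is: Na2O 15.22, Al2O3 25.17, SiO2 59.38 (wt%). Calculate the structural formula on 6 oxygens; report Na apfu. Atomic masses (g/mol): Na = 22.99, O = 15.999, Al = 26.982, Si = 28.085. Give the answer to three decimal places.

15.22 wt% Na2O ÷ 61.979 g/mol = 0.24557 mol, giving 0.49114 Na and 0.24557 O.
25.17 wt% Al2O3 ÷ 101.961 g/mol = 0.24686 mol, giving 0.49372 Al and 0.74058 O.
59.38 wt% SiO2 ÷ 60.083 g/mol = 0.98830 mol, giving 0.98830 Si and 1.97660 O.
Oxygen sums to 2.96275; scaling by 6/2.96275 = 2.02515 puts the formula on 6 O.
Na: 0.49114 × 2.02515 = 0.995 atoms per formula unit.

0.995 Na apfu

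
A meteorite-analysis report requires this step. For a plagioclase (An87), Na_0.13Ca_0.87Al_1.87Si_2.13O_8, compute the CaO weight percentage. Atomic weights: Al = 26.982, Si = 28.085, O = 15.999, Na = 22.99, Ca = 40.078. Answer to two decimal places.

17.67 wt%

Molar mass of Na_0.13Ca_0.87Al_1.87Si_2.13O_8 = 0.13*22.99 + 0.87*40.078 + 1.87*26.982 + 2.13*28.085 + 8*15.999 = 276.126 g/mol.
Each formula unit contains 0.87 Ca, equivalent to 0.87/1 = 0.8700 mol CaO.
M(CaO) = 1×40.078 + 1×15.999 = 56.077 g/mol.
Mass of CaO per formula unit = 0.8700 × 56.077 = 48.787 g.
CaO wt% = 48.787 / 276.126 × 100 = 17.67%.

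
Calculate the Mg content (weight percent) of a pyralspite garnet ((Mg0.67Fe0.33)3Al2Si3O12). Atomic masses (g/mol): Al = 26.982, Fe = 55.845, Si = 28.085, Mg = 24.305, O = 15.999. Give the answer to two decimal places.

Formula mass = 2.01×24.305 + 0.99×55.845 + 2×26.982 + 3×28.085 + 12×15.999 = 434.347 g/mol, of which 48.853 g is Mg.
So Mg makes up 48.853/434.347 = 0.1125 of the mass, i.e. 11.25%.

11.25 weight percent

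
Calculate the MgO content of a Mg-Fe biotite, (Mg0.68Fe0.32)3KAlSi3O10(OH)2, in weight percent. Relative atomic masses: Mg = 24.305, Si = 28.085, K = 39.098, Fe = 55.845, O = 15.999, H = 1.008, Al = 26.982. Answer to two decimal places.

18.37 wt%

Formula mass = 447.532 g/mol.
2.04 Mg → 2.0400 mol MgO per formula unit; M(MgO) = 40.304, so MgO mass = 82.220 g.
82.220/447.532 × 100 = 18.37 wt%.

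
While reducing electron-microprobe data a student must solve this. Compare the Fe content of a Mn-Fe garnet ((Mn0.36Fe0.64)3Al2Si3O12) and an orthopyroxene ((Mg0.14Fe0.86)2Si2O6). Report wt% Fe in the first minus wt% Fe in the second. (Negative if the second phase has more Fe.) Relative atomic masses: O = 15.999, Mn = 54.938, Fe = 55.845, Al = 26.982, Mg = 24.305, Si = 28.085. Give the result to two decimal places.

-16.08 percentage points

M((Mn0.36Fe0.64)3Al2Si3O12) = 496.762 g/mol, so wt% Fe = 107.222/496.762 × 100 = 21.58%.
M((Mg0.14Fe0.86)2Si2O6) = 255.023 g/mol, so wt% Fe = 96.053/255.023 × 100 = 37.66%.
21.58 − 37.66 = -16.08 pp.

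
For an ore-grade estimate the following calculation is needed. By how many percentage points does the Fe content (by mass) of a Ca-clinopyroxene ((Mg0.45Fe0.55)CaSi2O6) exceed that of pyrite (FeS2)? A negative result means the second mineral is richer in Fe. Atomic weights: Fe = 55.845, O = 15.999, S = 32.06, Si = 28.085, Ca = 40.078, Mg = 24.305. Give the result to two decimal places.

-33.42 percentage points

Fe in (Mg0.45Fe0.55)CaSi2O6: molar mass 233.894 g/mol; 0.55×55.845 = 30.715 g → 13.13 wt%.
Fe in FeS2: molar mass 119.965 g/mol; 1×55.845 = 55.845 g → 46.55 wt%.
Difference = 13.13 − 46.55 = -33.42 percentage points.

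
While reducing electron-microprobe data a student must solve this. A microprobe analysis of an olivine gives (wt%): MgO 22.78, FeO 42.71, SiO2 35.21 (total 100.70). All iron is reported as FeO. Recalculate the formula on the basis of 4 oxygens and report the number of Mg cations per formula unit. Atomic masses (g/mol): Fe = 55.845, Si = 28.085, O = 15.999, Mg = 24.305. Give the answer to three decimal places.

0.970 Mg apfu

MgO: 22.78/40.304 = 0.56520 mol → 0.56520 mol Mg, 0.56520 mol O.
FeO: 42.71/71.844 = 0.59448 mol → 0.59448 mol Fe, 0.59448 mol O.
SiO2: 35.21/60.083 = 0.58602 mol → 0.58602 mol Si, 1.17204 mol O.
Total oxygen = 2.33172 mol. Normalization factor = 4/2.33172 = 1.71547.
Mg per 4 O = 0.56520 × 1.71547 = 0.970.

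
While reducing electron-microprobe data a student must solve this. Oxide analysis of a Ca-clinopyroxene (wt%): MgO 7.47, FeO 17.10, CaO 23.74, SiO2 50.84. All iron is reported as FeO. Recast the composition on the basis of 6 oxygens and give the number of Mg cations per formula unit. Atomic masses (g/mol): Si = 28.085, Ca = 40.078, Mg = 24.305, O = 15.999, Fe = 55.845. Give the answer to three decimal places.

0.438 Mg apfu

MgO (M=40.304): mol = 0.18534; Mg = 0.18534, O = 0.18534.
FeO (M=71.844): mol = 0.23802; Fe = 0.23802, O = 0.23802.
CaO (M=56.077): mol = 0.42335; Ca = 0.42335, O = 0.42335.
SiO2 (M=60.083): mol = 0.84616; Si = 0.84616, O = 1.69232.
ΣO = 2.53903; factor = 6/ΣO = 2.36311.
Mg apfu = 0.18534 × 2.36311 = 0.438.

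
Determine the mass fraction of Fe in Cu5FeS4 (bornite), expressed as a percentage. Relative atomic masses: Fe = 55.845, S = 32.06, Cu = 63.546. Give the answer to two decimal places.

Molar mass of Cu5FeS4: 5·63.546 + 1·55.845 + 4·32.06 = 501.815 g/mol.
Mass of Fe per formula unit: 1 × 55.845 = 55.845 g.
Weight fraction Fe = 55.845 / 501.815 = 0.1113.

11.13 weight percent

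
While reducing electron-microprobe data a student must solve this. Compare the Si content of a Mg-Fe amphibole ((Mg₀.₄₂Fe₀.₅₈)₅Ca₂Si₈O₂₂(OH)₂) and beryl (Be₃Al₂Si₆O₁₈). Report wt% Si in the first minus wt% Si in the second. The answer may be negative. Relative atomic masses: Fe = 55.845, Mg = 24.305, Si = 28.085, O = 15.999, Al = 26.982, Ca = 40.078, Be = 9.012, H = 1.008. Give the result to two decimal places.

-6.49 percentage points

First mineral: 224.680 g Si in 903.819 g formula = 24.86 wt% Si.
Second mineral: 168.510 g Si in 537.492 g formula = 31.35 wt% Si.
24.86% − 31.35% gives a difference of -6.49 percentage points.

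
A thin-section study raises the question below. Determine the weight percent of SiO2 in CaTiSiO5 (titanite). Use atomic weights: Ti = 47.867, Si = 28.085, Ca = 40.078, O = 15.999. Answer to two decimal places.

30.65 wt%

M(CaTiSiO5) = 196.025 g/mol; M(SiO2) = 60.083 g/mol.
Moles SiO2 per formula unit = 1 Si ÷ 1 = 1.0000.
SiO2 fraction = (1.0000 × 60.083) / 196.025 = 60.083/196.025 = 0.3065.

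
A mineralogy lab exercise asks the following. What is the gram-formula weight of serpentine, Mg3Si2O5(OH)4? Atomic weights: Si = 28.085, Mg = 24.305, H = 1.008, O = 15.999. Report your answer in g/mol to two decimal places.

277.11 g/mol

The formula mass is the sum 3(24.305) + 2(28.085) + 9(15.999) + 4(1.008).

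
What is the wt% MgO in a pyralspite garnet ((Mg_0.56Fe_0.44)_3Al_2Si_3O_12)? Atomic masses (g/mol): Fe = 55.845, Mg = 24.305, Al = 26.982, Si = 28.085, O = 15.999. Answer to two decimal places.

Formula mass = 444.755 g/mol.
1.68 Mg → 1.6800 mol MgO per formula unit; M(MgO) = 40.304, so MgO mass = 67.711 g.
67.711/444.755 × 100 = 15.22 wt%.

15.22 wt%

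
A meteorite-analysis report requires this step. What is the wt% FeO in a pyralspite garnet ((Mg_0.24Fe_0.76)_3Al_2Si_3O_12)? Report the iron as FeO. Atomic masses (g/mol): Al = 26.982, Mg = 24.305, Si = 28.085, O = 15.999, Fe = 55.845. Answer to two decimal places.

34.48 wt%

M((Mg_0.24Fe_0.76)_3Al_2Si_3O_12) = 475.033 g/mol; M(FeO) = 71.844 g/mol.
Moles FeO per formula unit = 2.28 Fe ÷ 1 = 2.2800.
FeO fraction = (2.2800 × 71.844) / 475.033 = 163.804/475.033 = 0.3448.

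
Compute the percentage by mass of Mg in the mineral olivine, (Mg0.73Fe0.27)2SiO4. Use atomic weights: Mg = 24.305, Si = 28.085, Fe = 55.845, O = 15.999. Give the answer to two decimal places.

22.50 mass %

Molar mass of (Mg0.73Fe0.27)2SiO4: 1.46*24.305 + 0.54*55.845 + 1*28.085 + 4*15.999 = 157.723 g/mol.
Mass of Mg per formula unit: 1.46 × 24.305 = 35.485 g.
Weight fraction Mg = 35.485 / 157.723 = 0.2250.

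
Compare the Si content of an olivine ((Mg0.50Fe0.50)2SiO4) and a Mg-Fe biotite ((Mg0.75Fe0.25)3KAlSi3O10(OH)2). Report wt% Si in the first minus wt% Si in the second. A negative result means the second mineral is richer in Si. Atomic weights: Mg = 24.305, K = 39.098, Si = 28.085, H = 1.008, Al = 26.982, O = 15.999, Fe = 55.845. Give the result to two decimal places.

Si in (Mg0.50Fe0.50)2SiO4: molar mass 172.231 g/mol; 1×28.085 = 28.085 g → 16.31 wt%.
Si in (Mg0.75Fe0.25)3KAlSi3O10(OH)2: molar mass 440.909 g/mol; 3×28.085 = 84.255 g → 19.11 wt%.
Difference = 16.31 − 19.11 = -2.80 percentage points.

-2.80 percentage points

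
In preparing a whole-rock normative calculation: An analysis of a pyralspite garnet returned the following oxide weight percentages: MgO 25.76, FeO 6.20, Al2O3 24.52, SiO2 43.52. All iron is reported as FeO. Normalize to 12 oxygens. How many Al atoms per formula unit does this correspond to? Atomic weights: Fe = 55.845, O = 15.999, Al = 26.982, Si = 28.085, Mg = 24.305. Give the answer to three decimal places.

1.993 Al apfu

MgO (M=40.304): mol = 0.63914; Mg = 0.63914, O = 0.63914.
FeO (M=71.844): mol = 0.08630; Fe = 0.08630, O = 0.08630.
Al2O3 (M=101.961): mol = 0.24048; Al = 0.48096, O = 0.72144.
SiO2 (M=60.083): mol = 0.72433; Si = 0.72433, O = 1.44866.
ΣO = 2.89554; factor = 12/ΣO = 4.14430.
Al apfu = 0.48096 × 4.14430 = 1.993.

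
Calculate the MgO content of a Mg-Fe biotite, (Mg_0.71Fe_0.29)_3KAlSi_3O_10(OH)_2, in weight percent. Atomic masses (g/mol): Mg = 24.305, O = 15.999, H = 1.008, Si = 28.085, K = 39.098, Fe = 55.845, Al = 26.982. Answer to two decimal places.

M((Mg_0.71Fe_0.29)_3KAlSi_3O_10(OH)_2) = 444.694 g/mol; M(MgO) = 40.304 g/mol.
Moles MgO per formula unit = 2.13 Mg ÷ 1 = 2.1300.
MgO fraction = (2.1300 × 40.304) / 444.694 = 85.848/444.694 = 0.1930.

19.30 wt%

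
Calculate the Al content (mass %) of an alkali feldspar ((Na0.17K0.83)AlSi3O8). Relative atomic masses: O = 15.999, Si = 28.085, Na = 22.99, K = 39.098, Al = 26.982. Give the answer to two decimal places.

Molar mass of (Na0.17K0.83)AlSi3O8: 0.17×22.99 + 0.83×39.098 + 1×26.982 + 3×28.085 + 8×15.999 = 275.589 g/mol.
Mass of Al per formula unit: 1 × 26.982 = 26.982 g.
Weight fraction Al = 26.982 / 275.589 = 0.0979.

9.79 mass %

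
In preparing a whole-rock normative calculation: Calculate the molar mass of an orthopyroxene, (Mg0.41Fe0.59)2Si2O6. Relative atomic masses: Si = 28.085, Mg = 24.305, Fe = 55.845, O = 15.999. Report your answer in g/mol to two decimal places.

M = 0.82*24.305 + 1.18*55.845 + 2*28.085 + 6*15.999

237.99 g/mol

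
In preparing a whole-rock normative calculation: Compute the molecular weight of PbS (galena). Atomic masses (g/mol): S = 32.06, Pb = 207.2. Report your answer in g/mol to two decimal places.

Pb: 1 × 207.2 = 207.2000
S: 1 × 32.06 = 32.0600
Summing the contributions gives the formula mass.

239.26 g/mol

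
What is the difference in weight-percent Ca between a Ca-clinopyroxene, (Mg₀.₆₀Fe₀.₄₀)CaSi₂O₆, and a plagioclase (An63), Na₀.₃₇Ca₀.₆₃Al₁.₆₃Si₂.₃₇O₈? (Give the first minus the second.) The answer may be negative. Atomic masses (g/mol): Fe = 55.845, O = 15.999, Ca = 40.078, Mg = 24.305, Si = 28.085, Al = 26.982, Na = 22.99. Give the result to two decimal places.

8.22 percentage points

M((Mg₀.₆₀Fe₀.₄₀)CaSi₂O₆) = 229.163 g/mol, so wt% Ca = 40.078/229.163 × 100 = 17.49%.
M(Na₀.₃₇Ca₀.₆₃Al₁.₆₃Si₂.₃₇O₈) = 272.290 g/mol, so wt% Ca = 25.249/272.290 × 100 = 9.27%.
17.49 − 9.27 = 8.22 pp.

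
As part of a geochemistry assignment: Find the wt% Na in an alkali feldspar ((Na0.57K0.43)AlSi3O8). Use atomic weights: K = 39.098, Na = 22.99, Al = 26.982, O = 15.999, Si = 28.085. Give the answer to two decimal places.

Molar mass of (Na0.57K0.43)AlSi3O8: 0.57*22.99 + 0.43*39.098 + 1*26.982 + 3*28.085 + 8*15.999 = 269.145 g/mol.
Mass of Na per formula unit: 0.57 × 22.99 = 13.104 g.
Weight fraction Na = 13.104 / 269.145 = 0.0487.

4.87 mass %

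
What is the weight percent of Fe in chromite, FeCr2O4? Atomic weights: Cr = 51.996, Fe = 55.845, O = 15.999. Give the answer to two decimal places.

24.95 weight percent

M(FeCr2O4) = 223.833 g/mol.
Fe contributes 1 × 55.845 = 55.845 g per mole.
55.845/223.833 = 0.2495 → 24.95%.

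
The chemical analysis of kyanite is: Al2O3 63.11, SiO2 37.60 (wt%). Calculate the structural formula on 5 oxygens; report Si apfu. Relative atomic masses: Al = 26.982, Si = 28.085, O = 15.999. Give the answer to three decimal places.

1.007 Si apfu

Al2O3: 63.11/101.961 = 0.61896 mol → 1.23792 mol Al, 1.85688 mol O.
SiO2: 37.60/60.083 = 0.62580 mol → 0.62580 mol Si, 1.25160 mol O.
Total oxygen = 3.10848 mol. Normalization factor = 5/3.10848 = 1.60850.
Si per 5 O = 0.62580 × 1.60850 = 1.007.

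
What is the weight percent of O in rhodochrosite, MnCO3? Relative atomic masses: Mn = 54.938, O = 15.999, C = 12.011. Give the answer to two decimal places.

Formula mass = 1·54.938 + 1·12.011 + 3·15.999 = 114.946 g/mol, of which 47.997 g is O.
So O makes up 47.997/114.946 = 0.4176 of the mass, i.e. 41.76%.

41.76 wt%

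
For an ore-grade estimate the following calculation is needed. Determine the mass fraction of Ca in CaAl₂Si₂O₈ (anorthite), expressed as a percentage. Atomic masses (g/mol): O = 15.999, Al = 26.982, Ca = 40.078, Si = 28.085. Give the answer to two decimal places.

14.41 mass %

Molar mass of CaAl₂Si₂O₈: 1×40.078 + 2×26.982 + 2×28.085 + 8×15.999 = 278.204 g/mol.
Mass of Ca per formula unit: 1 × 40.078 = 40.078 g.
Weight fraction Ca = 40.078 / 278.204 = 0.1441.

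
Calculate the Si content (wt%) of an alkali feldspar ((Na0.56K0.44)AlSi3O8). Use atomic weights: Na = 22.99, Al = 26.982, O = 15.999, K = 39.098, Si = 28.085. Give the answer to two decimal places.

31.29 wt%

Molar mass of (Na0.56K0.44)AlSi3O8: 0.56·22.99 + 0.44·39.098 + 1·26.982 + 3·28.085 + 8·15.999 = 269.307 g/mol.
Mass of Si per formula unit: 3 × 28.085 = 84.255 g.
Weight fraction Si = 84.255 / 269.307 = 0.3129.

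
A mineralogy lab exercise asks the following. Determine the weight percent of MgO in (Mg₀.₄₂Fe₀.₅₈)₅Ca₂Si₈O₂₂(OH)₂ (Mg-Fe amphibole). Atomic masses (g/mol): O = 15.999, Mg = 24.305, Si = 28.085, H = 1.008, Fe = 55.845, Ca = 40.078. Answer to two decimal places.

Molar mass of (Mg₀.₄₂Fe₀.₅₈)₅Ca₂Si₈O₂₂(OH)₂ = 2.10*24.305 + 2.90*55.845 + 2*40.078 + 8*28.085 + 24*15.999 + 2*1.008 = 903.819 g/mol.
Each formula unit contains 2.10 Mg, equivalent to 2.10/1 = 2.1000 mol MgO.
M(MgO) = 1×24.305 + 1×15.999 = 40.304 g/mol.
Mass of MgO per formula unit = 2.1000 × 40.304 = 84.638 g.
MgO wt% = 84.638 / 903.819 × 100 = 9.36%.

9.36 wt%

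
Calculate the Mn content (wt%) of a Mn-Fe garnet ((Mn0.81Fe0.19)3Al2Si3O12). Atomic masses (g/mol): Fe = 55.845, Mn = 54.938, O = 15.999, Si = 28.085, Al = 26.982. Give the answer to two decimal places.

Molar mass of (Mn0.81Fe0.19)3Al2Si3O12: 2.43*54.938 + 0.57*55.845 + 2*26.982 + 3*28.085 + 12*15.999 = 495.538 g/mol.
Mass of Mn per formula unit: 2.43 × 54.938 = 133.499 g.
Weight fraction Mn = 133.499 / 495.538 = 0.2694.

26.94 wt%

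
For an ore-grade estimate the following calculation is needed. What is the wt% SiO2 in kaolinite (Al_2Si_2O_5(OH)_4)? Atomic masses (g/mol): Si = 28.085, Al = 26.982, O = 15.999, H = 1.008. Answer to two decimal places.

46.55 wt%

Molar mass of Al_2Si_2O_5(OH)_4 = 2·26.982 + 2·28.085 + 9·15.999 + 4·1.008 = 258.157 g/mol.
Each formula unit contains 2 Si, equivalent to 2/1 = 2.0000 mol SiO2.
M(SiO2) = 1×28.085 + 2×15.999 = 60.083 g/mol.
Mass of SiO2 per formula unit = 2.0000 × 60.083 = 120.166 g.
SiO2 wt% = 120.166 / 258.157 × 100 = 46.55%.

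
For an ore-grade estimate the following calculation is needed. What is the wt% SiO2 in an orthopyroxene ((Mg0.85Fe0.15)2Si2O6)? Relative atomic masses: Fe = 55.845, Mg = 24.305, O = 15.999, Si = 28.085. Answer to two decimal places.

Formula mass = 210.236 g/mol.
2 Si → 2.0000 mol SiO2 per formula unit; M(SiO2) = 60.083, so SiO2 mass = 120.166 g.
120.166/210.236 × 100 = 57.16 wt%.

57.16 wt%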